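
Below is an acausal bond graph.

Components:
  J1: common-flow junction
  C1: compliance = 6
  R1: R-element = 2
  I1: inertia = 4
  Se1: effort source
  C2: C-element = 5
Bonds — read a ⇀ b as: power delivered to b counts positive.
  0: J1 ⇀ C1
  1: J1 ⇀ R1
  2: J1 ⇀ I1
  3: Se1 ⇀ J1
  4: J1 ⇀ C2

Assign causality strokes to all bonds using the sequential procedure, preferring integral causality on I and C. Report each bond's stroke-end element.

#3 stroke→J1  (source Se1 imposes e)
#0 stroke→J1  (C1 outputs effort q/C1)
#2 stroke→I1  (I1: I, integral causality)
#1 stroke→J1  (common-f at J1 fixed by 2)
#4 stroke→J1  (common-f at J1 fixed by 2)

β0 stroke at J1
β1 stroke at J1
β2 stroke at I1
β3 stroke at J1
β4 stroke at J1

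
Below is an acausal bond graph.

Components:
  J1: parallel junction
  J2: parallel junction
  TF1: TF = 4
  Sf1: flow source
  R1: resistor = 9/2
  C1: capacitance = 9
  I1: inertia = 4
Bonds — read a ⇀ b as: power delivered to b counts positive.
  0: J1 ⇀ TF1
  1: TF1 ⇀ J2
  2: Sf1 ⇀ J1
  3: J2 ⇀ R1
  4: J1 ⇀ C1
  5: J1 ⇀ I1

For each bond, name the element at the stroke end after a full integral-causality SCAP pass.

b2 stroke→Sf1  (Sf1: flow source, stroke at near end)
b4 stroke→J1  (C1 outputs effort q/C1)
b0 stroke→TF1  (0-jn J1 has e-setter on 4)
b5 stroke→I1  (J1: bond 4 brought effort, rest push out)
b1 stroke→J2  (TF1: transformer flips bond 0)
b3 stroke→R1  (0-jn J2 has e-setter on 1)

β0 stroke→TF1
β1 stroke→J2
β2 stroke→Sf1
β3 stroke→R1
β4 stroke→J1
β5 stroke→I1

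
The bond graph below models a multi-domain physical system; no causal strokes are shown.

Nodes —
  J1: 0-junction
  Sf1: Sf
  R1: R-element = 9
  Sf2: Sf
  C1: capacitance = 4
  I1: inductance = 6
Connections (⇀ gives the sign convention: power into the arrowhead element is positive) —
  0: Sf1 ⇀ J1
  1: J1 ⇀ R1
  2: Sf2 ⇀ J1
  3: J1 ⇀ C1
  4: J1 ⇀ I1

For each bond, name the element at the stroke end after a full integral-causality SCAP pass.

#0 stroke at Sf1
#1 stroke at R1
#2 stroke at Sf2
#3 stroke at J1
#4 stroke at I1

bond 0 →Sf1  (Sf1 fixes flow; stroke at Sf1)
bond 2 →Sf2  (Sf2: flow source, stroke at near end)
bond 3 →J1  (prefer integral on C1)
bond 1 →R1  (J1 effort already set via bond 3)
bond 4 →I1  (0-jn J1 has e-setter on 3)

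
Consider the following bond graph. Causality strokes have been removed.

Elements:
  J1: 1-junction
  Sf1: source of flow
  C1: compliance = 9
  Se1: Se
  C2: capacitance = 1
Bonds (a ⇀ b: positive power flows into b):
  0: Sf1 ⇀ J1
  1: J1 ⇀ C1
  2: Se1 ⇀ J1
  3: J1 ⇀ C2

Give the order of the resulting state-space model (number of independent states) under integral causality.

b0 stroke at Sf1  (source Sf1 imposes f)
b2 stroke at J1  (Se1: effort source, stroke at far end)
b1 stroke at J1  (J1 flow already set via bond 0)
b3 stroke at J1  (J1 flow already set via bond 0)

2  (C1, C2 all integral)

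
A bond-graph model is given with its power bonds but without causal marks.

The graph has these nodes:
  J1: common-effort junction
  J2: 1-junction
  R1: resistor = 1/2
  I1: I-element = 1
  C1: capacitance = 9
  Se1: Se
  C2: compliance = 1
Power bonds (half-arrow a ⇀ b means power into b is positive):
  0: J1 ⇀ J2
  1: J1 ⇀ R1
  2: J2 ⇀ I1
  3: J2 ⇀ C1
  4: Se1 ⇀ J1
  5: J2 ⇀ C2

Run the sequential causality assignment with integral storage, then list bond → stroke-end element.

β4 stroke→J1  (Se1 (Se) sets effort on bond)
β0 stroke→J2  (J1: bond 4 brought effort, rest push out)
β1 stroke→R1  (0-jn J1 has e-setter on 4)
β2 stroke→I1  (I1 outputs flow p/I1)
β3 stroke→J2  (J2: bond 2 brought flow, rest push out)
β5 stroke→J2  (J2 flow already set via bond 2)

β0 stroke at J2
β1 stroke at R1
β2 stroke at I1
β3 stroke at J2
β4 stroke at J1
β5 stroke at J2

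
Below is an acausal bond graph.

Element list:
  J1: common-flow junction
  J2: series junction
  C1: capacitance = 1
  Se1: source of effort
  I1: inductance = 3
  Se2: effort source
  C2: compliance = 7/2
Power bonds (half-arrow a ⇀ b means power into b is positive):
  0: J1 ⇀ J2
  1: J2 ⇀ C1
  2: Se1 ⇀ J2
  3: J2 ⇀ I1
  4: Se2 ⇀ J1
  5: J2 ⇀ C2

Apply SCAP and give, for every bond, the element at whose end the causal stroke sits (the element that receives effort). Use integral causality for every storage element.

b0 stroke at J2
b1 stroke at J2
b2 stroke at J2
b3 stroke at I1
b4 stroke at J1
b5 stroke at J2

b2 |J2  (Se1: effort source, stroke at far end)
b4 |J1  (source Se2 imposes e)
b0 |J2  (J1 needs exactly one f-in)
b1 |J2  (prefer integral on C1)
b3 |I1  (I1: I, integral causality)
b5 |J2  (common-f at J2 fixed by 3)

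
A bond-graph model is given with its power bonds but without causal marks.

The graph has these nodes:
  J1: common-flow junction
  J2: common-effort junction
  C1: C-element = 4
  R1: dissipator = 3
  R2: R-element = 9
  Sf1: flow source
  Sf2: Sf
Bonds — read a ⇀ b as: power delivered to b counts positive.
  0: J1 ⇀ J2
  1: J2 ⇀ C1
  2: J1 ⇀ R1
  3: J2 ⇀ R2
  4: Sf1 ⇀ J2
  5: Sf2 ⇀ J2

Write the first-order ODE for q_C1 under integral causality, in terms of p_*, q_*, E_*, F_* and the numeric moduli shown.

β4 →Sf1  (Sf1 fixes flow; stroke at Sf1)
β5 →Sf2  (Sf2 fixes flow; stroke at Sf2)
β1 →J2  (C1: C, integral causality)
β0 →J1  (0-jn J2 has e-setter on 1)
β3 →R2  (J2 effort already set via bond 1)
β2 →R1  (closing 1-jn rule on J1)

dq_C1/dt = F_Sf1 + F_Sf2 - q_C1/9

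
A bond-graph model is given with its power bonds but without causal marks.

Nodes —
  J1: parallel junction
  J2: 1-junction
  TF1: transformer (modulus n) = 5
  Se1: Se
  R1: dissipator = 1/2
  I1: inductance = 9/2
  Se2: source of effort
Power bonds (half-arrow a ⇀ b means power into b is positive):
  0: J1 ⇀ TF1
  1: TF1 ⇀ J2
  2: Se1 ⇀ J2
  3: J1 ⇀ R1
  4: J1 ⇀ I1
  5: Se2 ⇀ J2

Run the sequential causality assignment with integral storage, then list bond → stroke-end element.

β2 |J2  (Se1 (Se) sets effort on bond)
β5 |J2  (Se2 fixes effort; stroke away)
β1 |TF1  (J2: last free bond brings flow in)
β0 |J1  (through TF1, causality passes straight; one stroke at TF1)
β3 |R1  (0-jn J1 has e-setter on 0)
β4 |I1  (J1 effort already set via bond 0)

β0 stroke at J1
β1 stroke at TF1
β2 stroke at J2
β3 stroke at R1
β4 stroke at I1
β5 stroke at J2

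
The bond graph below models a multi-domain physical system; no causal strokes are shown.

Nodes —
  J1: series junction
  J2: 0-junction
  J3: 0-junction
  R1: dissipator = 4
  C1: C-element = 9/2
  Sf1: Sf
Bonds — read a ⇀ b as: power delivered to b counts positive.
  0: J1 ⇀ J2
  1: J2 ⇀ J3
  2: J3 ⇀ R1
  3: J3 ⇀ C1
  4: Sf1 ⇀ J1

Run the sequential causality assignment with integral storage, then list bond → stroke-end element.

bond 0 stroke→J1
bond 1 stroke→J2
bond 2 stroke→R1
bond 3 stroke→J3
bond 4 stroke→Sf1

bond 4 |Sf1  (source Sf1 imposes f)
bond 0 |J1  (common-f at J1 fixed by 4)
bond 1 |J2  (J2 needs exactly one e-in)
bond 3 |J3  (C1 outputs effort q/C1)
bond 2 |R1  (0-jn J3 has e-setter on 3)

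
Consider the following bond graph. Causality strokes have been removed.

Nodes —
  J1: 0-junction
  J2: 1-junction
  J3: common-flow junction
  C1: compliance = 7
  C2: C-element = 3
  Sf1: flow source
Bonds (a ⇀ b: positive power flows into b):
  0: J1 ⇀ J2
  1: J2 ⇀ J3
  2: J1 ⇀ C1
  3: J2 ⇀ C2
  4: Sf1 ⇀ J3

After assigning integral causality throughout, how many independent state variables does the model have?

bond 4 stroke→Sf1  (source Sf1 imposes f)
bond 1 stroke→J3  (1-jn J3 has f-setter on 4)
bond 0 stroke→J2  (common-f at J2 fixed by 1)
bond 3 stroke→J2  (common-f at J2 fixed by 1)
bond 2 stroke→J1  (J1 needs exactly one e-in)

2  (C1, C2 all integral)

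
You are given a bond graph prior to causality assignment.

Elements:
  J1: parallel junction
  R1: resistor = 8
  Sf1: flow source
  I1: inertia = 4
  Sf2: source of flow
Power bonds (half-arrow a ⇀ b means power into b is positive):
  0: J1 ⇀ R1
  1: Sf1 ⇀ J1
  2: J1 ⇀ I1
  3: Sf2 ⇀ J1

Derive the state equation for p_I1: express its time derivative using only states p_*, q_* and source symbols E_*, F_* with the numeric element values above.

#1 stroke at Sf1  (Sf1 (Sf) sets flow on bond)
#3 stroke at Sf2  (source Sf2 imposes f)
#2 stroke at I1  (I1 integral (f out))
#0 stroke at J1  (J1 needs exactly one e-in)

dp_I1/dt = 8*F_Sf1 + 8*F_Sf2 - 2*p_I1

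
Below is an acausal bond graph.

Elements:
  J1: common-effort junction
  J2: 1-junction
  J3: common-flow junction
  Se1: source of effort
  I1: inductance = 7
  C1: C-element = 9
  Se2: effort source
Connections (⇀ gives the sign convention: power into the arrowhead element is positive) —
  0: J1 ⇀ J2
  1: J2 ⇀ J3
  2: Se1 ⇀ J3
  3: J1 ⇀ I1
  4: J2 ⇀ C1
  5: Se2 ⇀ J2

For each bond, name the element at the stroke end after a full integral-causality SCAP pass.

b2 |J3  (Se1 fixes effort; stroke away)
b5 |J2  (Se2: effort source, stroke at far end)
b1 |J2  (only one flow-in slot at J3)
b3 |I1  (prefer integral on I1)
b0 |J1  (only one effort-in slot at J1)
b4 |J2  (common-f at J2 fixed by 0)

bond 0 stroke→J1
bond 1 stroke→J2
bond 2 stroke→J3
bond 3 stroke→I1
bond 4 stroke→J2
bond 5 stroke→J2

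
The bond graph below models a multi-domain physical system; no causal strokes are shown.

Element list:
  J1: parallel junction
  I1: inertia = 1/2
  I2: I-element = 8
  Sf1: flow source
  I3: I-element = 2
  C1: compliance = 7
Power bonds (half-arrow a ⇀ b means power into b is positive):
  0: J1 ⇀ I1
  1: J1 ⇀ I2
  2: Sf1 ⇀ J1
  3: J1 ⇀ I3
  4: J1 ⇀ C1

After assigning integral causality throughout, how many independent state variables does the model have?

#2 |Sf1  (Sf1 fixes flow; stroke at Sf1)
#0 |I1  (I1 integral (f out))
#1 |I2  (I2: I, integral causality)
#3 |I3  (I3 integral (f out))
#4 |J1  (J1 needs exactly one e-in)

4  (C1, I1, I2, I3 all integral)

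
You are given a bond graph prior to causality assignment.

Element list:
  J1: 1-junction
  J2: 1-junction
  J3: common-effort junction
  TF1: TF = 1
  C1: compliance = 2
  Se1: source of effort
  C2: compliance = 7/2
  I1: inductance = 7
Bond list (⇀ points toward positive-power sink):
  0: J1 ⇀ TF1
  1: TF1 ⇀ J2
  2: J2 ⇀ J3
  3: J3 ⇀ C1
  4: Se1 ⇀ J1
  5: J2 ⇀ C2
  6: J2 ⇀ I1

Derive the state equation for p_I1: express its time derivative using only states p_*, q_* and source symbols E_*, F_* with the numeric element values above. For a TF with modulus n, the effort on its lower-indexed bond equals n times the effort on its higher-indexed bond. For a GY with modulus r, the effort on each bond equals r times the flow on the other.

bond 4 stroke→J1  (Se1: effort source, stroke at far end)
bond 0 stroke→TF1  (J1: last free bond brings flow in)
bond 1 stroke→J2  (through TF1, causality passes straight; one stroke at TF1)
bond 3 stroke→J3  (C1 integral (e out))
bond 2 stroke→J2  (J3 effort already set via bond 3)
bond 5 stroke→J2  (C2: C, integral causality)
bond 6 stroke→I1  (closing 1-jn rule on J2)

dp_I1/dt = E_Se1 - q_C1/2 - 2*q_C2/7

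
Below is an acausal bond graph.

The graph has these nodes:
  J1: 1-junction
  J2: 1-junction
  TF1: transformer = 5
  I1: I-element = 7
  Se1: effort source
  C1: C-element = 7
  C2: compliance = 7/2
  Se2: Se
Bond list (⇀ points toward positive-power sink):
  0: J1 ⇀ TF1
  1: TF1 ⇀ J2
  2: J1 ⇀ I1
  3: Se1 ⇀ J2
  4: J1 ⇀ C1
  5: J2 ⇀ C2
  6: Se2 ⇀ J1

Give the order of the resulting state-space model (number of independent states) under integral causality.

#3 |J2  (Se1 (Se) sets effort on bond)
#6 |J1  (Se2 fixes effort; stroke away)
#2 |I1  (I1 outputs flow p/I1)
#0 |J1  (J1: bond 2 brought flow, rest push out)
#4 |J1  (J1 flow already set via bond 2)
#1 |TF1  (through TF1, causality passes straight; one stroke at TF1)
#5 |J2  (1-jn J2 has f-setter on 1)

3  (C1, C2, I1 all integral)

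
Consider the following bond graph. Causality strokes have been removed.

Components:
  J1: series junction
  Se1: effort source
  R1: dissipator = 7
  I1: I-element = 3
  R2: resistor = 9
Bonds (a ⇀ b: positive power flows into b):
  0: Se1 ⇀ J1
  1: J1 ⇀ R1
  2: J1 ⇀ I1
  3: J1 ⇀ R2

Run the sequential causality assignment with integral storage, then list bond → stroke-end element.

#0 stroke→J1  (Se1 fixes effort; stroke away)
#2 stroke→I1  (I1: I, integral causality)
#1 stroke→J1  (J1: bond 2 brought flow, rest push out)
#3 stroke→J1  (J1: bond 2 brought flow, rest push out)

bond 0 |J1
bond 1 |J1
bond 2 |I1
bond 3 |J1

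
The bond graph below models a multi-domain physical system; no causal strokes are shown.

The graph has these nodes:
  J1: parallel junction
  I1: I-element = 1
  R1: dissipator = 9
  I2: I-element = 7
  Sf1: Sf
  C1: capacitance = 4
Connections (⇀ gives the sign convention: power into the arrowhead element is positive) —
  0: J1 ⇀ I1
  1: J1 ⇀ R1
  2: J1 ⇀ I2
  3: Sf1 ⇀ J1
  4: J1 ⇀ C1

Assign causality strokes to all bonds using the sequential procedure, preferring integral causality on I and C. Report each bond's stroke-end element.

#3 →Sf1  (Sf1 (Sf) sets flow on bond)
#0 →I1  (I1: I, integral causality)
#2 →I2  (I2 outputs flow p/I2)
#4 →J1  (C1 integral (e out))
#1 →R1  (J1 effort already set via bond 4)

bond 0 stroke at I1
bond 1 stroke at R1
bond 2 stroke at I2
bond 3 stroke at Sf1
bond 4 stroke at J1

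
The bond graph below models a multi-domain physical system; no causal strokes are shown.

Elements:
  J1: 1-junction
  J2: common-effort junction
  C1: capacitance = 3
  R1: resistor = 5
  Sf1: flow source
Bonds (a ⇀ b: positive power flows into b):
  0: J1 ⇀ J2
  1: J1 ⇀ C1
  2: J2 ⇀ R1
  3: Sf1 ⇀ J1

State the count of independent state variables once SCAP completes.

1  (C1 all integral)

b3 |Sf1  (Sf1 fixes flow; stroke at Sf1)
b0 |J1  (J1: bond 3 brought flow, rest push out)
b1 |J1  (J1 flow already set via bond 3)
b2 |J2  (closing 0-jn rule on J2)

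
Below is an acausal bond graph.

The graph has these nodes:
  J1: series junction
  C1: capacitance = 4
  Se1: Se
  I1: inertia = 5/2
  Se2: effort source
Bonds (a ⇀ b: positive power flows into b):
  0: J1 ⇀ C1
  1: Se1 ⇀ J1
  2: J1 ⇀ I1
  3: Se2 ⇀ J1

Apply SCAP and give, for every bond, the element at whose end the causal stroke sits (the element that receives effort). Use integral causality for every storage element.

bond 0 stroke at J1
bond 1 stroke at J1
bond 2 stroke at I1
bond 3 stroke at J1

#1 stroke at J1  (Se1 (Se) sets effort on bond)
#3 stroke at J1  (Se2 (Se) sets effort on bond)
#0 stroke at J1  (C1 outputs effort q/C1)
#2 stroke at I1  (closing 1-jn rule on J1)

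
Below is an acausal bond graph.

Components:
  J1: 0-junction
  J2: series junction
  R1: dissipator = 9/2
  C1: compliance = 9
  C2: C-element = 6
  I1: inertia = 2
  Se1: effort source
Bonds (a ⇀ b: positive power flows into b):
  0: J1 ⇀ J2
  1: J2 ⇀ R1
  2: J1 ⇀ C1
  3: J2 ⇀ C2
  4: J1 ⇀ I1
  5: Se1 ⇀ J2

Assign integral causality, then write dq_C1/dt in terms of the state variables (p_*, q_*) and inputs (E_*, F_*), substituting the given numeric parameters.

#5 stroke→J2  (Se1 (Se) sets effort on bond)
#2 stroke→J1  (prefer integral on C1)
#0 stroke→J2  (common-e at J1 fixed by 2)
#4 stroke→I1  (J1: bond 2 brought effort, rest push out)
#3 stroke→J2  (C2 integral (e out))
#1 stroke→R1  (closing 1-jn rule on J2)

dq_C1/dt = -2*E_Se1/9 - p_I1/2 - 2*q_C1/81 + q_C2/27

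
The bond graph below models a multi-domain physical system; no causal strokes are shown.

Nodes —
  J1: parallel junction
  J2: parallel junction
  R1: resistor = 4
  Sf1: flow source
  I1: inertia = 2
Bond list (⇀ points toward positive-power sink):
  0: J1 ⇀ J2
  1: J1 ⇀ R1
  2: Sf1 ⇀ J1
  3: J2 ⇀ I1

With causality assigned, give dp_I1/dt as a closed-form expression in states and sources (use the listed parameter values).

β2 →Sf1  (Sf1 (Sf) sets flow on bond)
β3 →I1  (I1 outputs flow p/I1)
β0 →J2  (only one effort-in slot at J2)
β1 →J1  (J1: last free bond brings effort in)

dp_I1/dt = 4*F_Sf1 - 2*p_I1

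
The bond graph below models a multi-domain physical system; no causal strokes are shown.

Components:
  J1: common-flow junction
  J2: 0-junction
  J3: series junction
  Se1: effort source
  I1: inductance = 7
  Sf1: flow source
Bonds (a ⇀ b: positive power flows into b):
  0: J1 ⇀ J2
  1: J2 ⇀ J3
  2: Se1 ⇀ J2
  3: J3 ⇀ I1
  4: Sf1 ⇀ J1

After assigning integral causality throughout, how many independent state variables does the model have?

1  (I1 all integral)

bond 2 stroke at J2  (Se1 (Se) sets effort on bond)
bond 4 stroke at Sf1  (Sf1 (Sf) sets flow on bond)
bond 0 stroke at J1  (J1: bond 4 brought flow, rest push out)
bond 1 stroke at J3  (J2 effort already set via bond 2)
bond 3 stroke at I1  (closing 1-jn rule on J3)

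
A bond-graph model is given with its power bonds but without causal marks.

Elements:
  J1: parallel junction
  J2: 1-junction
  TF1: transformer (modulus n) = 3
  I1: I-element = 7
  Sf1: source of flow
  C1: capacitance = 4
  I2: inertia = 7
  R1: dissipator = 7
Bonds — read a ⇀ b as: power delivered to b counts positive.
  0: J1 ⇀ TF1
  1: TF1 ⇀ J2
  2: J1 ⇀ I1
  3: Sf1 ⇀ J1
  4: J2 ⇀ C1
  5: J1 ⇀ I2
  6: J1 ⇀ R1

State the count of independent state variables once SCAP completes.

bond 3 stroke at Sf1  (Sf1 (Sf) sets flow on bond)
bond 2 stroke at I1  (I1 outputs flow p/I1)
bond 4 stroke at J2  (C1 outputs effort q/C1)
bond 1 stroke at TF1  (J2 needs exactly one f-in)
bond 0 stroke at J1  (TF1: transformer flips bond 1)
bond 5 stroke at I2  (common-e at J1 fixed by 0)
bond 6 stroke at R1  (common-e at J1 fixed by 0)

3  (C1, I1, I2 all integral)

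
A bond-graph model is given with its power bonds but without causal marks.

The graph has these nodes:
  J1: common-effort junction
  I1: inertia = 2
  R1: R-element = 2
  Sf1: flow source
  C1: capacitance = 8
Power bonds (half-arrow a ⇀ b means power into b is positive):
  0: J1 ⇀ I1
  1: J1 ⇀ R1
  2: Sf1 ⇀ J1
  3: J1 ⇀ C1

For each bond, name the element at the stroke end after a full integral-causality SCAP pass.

b2 |Sf1  (Sf1: flow source, stroke at near end)
b0 |I1  (I1 integral (f out))
b3 |J1  (C1: C, integral causality)
b1 |R1  (J1 effort already set via bond 3)

β0 stroke→I1
β1 stroke→R1
β2 stroke→Sf1
β3 stroke→J1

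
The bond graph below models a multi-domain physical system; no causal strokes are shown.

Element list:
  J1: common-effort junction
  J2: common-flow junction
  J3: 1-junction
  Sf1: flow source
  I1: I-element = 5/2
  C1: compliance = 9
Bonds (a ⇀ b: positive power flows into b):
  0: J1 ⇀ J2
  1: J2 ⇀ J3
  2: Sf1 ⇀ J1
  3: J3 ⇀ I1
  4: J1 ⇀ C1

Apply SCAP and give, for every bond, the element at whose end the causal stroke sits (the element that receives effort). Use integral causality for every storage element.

bond 2 stroke at Sf1  (source Sf1 imposes f)
bond 3 stroke at I1  (I1 outputs flow p/I1)
bond 1 stroke at J3  (J3: bond 3 brought flow, rest push out)
bond 0 stroke at J2  (J2 flow already set via bond 1)
bond 4 stroke at J1  (closing 0-jn rule on J1)

#0 stroke at J2
#1 stroke at J3
#2 stroke at Sf1
#3 stroke at I1
#4 stroke at J1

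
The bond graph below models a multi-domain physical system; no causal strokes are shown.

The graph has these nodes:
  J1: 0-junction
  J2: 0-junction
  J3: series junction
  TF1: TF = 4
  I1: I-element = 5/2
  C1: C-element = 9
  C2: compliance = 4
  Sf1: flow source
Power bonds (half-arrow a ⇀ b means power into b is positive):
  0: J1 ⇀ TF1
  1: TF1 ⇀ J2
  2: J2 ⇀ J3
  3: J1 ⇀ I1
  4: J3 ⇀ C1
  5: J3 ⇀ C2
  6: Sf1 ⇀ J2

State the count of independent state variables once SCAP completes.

#6 →Sf1  (Sf1: flow source, stroke at near end)
#3 →I1  (I1: I, integral causality)
#0 →J1  (J1: last free bond brings effort in)
#1 →TF1  (TF1: transformer flips bond 0)
#2 →J2  (J2: last free bond brings effort in)
#4 →J3  (common-f at J3 fixed by 2)
#5 →J3  (J3: bond 2 brought flow, rest push out)

3  (C1, C2, I1 all integral)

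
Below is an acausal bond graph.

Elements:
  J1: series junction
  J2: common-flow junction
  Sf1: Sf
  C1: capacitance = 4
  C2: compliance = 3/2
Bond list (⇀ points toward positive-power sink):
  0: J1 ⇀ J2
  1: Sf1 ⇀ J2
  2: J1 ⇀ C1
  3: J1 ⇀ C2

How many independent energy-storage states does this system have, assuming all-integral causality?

b1 stroke→Sf1  (source Sf1 imposes f)
b0 stroke→J2  (J2: bond 1 brought flow, rest push out)
b2 stroke→J1  (J1 flow already set via bond 0)
b3 stroke→J1  (1-jn J1 has f-setter on 0)

2  (C1, C2 all integral)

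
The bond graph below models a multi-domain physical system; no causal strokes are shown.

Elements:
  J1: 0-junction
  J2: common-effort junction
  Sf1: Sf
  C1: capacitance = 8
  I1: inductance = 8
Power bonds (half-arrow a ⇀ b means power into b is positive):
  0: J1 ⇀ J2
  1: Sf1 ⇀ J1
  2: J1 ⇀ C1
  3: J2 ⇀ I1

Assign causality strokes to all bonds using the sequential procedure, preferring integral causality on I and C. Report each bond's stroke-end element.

bond 0 |J2
bond 1 |Sf1
bond 2 |J1
bond 3 |I1

bond 1 |Sf1  (source Sf1 imposes f)
bond 2 |J1  (C1: C, integral causality)
bond 0 |J2  (J1 effort already set via bond 2)
bond 3 |I1  (0-jn J2 has e-setter on 0)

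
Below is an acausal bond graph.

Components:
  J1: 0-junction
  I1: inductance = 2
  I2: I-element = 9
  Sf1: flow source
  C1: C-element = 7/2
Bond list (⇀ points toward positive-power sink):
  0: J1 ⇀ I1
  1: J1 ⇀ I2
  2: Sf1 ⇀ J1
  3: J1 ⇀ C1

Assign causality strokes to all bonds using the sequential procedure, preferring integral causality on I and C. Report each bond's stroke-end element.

#2 →Sf1  (source Sf1 imposes f)
#0 →I1  (I1: I, integral causality)
#1 →I2  (I2 outputs flow p/I2)
#3 →J1  (J1 needs exactly one e-in)

β0 |I1
β1 |I2
β2 |Sf1
β3 |J1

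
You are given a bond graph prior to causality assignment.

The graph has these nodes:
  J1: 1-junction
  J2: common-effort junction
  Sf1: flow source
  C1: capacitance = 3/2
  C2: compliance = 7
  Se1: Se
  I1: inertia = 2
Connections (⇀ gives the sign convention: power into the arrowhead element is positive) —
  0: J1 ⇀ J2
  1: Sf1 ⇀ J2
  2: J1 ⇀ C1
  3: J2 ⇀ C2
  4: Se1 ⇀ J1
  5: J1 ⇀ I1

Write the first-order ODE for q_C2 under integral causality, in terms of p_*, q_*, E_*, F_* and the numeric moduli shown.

dq_C2/dt = F_Sf1 + p_I1/2

bond 1 |Sf1  (Sf1: flow source, stroke at near end)
bond 4 |J1  (Se1: effort source, stroke at far end)
bond 2 |J1  (C1 integral (e out))
bond 3 |J2  (prefer integral on C2)
bond 0 |J1  (0-jn J2 has e-setter on 3)
bond 5 |I1  (J1 needs exactly one f-in)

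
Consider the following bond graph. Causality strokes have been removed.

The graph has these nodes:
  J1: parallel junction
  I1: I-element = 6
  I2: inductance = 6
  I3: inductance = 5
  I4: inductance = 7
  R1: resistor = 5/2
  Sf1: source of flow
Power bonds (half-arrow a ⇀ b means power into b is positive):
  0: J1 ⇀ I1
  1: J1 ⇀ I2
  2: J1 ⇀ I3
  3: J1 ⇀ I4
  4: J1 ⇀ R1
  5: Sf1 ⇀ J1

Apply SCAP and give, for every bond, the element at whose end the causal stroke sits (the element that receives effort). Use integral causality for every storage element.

#0 |I1
#1 |I2
#2 |I3
#3 |I4
#4 |J1
#5 |Sf1

bond 5 |Sf1  (Sf1 fixes flow; stroke at Sf1)
bond 0 |I1  (I1 integral (f out))
bond 1 |I2  (I2 outputs flow p/I2)
bond 2 |I3  (I3 outputs flow p/I3)
bond 3 |I4  (I4 outputs flow p/I4)
bond 4 |J1  (only one effort-in slot at J1)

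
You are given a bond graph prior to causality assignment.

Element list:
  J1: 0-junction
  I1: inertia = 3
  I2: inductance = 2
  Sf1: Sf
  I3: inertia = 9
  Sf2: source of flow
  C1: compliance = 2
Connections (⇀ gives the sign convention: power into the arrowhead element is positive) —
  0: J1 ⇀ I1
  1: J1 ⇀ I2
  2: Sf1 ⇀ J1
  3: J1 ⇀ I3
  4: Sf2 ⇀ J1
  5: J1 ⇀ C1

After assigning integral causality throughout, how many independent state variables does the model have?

b2 stroke at Sf1  (Sf1: flow source, stroke at near end)
b4 stroke at Sf2  (Sf2: flow source, stroke at near end)
b0 stroke at I1  (prefer integral on I1)
b1 stroke at I2  (I2 integral (f out))
b3 stroke at I3  (prefer integral on I3)
b5 stroke at J1  (closing 0-jn rule on J1)

4  (C1, I1, I2, I3 all integral)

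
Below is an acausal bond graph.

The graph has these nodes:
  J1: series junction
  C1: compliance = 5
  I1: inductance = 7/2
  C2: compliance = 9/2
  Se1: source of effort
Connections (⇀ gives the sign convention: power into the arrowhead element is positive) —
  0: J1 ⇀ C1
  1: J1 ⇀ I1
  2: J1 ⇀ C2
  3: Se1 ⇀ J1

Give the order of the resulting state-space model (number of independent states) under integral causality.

3  (C1, C2, I1 all integral)

bond 3 stroke→J1  (Se1 fixes effort; stroke away)
bond 0 stroke→J1  (C1 integral (e out))
bond 1 stroke→I1  (I1 outputs flow p/I1)
bond 2 stroke→J1  (J1: bond 1 brought flow, rest push out)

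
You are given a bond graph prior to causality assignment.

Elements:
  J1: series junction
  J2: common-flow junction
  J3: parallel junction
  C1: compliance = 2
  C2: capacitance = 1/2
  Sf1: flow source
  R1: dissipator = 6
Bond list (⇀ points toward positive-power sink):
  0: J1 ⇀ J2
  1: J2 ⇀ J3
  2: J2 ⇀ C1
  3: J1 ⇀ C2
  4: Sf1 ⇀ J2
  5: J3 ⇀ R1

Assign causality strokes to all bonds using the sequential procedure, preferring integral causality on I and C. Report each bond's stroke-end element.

bond 0 stroke→J2
bond 1 stroke→J2
bond 2 stroke→J2
bond 3 stroke→J1
bond 4 stroke→Sf1
bond 5 stroke→J3

#4 |Sf1  (Sf1 (Sf) sets flow on bond)
#0 |J2  (1-jn J2 has f-setter on 4)
#1 |J2  (1-jn J2 has f-setter on 4)
#2 |J2  (J2: bond 4 brought flow, rest push out)
#5 |J3  (J3 needs exactly one e-in)
#3 |J1  (J1: bond 0 brought flow, rest push out)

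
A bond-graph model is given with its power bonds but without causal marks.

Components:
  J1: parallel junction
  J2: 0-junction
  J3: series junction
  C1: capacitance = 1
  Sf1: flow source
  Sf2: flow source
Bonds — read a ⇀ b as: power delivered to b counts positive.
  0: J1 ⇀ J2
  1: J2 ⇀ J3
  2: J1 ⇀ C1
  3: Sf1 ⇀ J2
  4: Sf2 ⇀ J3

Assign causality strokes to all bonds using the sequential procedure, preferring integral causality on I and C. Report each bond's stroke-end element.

b0 →J2
b1 →J3
b2 →J1
b3 →Sf1
b4 →Sf2

b3 stroke→Sf1  (Sf1: flow source, stroke at near end)
b4 stroke→Sf2  (Sf2 fixes flow; stroke at Sf2)
b1 stroke→J3  (J3 flow already set via bond 4)
b0 stroke→J2  (J2 needs exactly one e-in)
b2 stroke→J1  (closing 0-jn rule on J1)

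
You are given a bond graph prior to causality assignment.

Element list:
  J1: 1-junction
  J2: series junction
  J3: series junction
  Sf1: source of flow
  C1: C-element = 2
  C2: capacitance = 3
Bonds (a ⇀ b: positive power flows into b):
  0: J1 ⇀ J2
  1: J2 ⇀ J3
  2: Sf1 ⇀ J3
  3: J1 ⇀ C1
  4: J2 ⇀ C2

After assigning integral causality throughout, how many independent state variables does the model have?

2  (C1, C2 all integral)

β2 stroke→Sf1  (Sf1: flow source, stroke at near end)
β1 stroke→J3  (common-f at J3 fixed by 2)
β0 stroke→J2  (J2 flow already set via bond 1)
β4 stroke→J2  (J2 flow already set via bond 1)
β3 stroke→J1  (J1 flow already set via bond 0)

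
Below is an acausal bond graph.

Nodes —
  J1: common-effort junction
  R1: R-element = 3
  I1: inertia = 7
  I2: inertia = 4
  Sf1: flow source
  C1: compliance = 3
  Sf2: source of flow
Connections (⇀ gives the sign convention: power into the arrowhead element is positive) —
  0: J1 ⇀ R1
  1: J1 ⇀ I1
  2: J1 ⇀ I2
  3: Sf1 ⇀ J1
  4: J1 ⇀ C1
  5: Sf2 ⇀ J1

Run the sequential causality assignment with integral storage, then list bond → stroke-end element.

b0 |R1
b1 |I1
b2 |I2
b3 |Sf1
b4 |J1
b5 |Sf2

bond 3 |Sf1  (Sf1 fixes flow; stroke at Sf1)
bond 5 |Sf2  (source Sf2 imposes f)
bond 1 |I1  (I1: I, integral causality)
bond 2 |I2  (I2 integral (f out))
bond 4 |J1  (C1 outputs effort q/C1)
bond 0 |R1  (0-jn J1 has e-setter on 4)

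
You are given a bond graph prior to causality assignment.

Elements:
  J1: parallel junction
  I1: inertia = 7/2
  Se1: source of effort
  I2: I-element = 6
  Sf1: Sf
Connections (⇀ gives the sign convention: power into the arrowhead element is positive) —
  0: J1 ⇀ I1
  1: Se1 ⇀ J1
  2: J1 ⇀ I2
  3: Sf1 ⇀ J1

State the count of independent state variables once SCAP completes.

bond 1 |J1  (Se1 (Se) sets effort on bond)
bond 3 |Sf1  (Sf1 (Sf) sets flow on bond)
bond 0 |I1  (common-e at J1 fixed by 1)
bond 2 |I2  (J1: bond 1 brought effort, rest push out)

2  (I1, I2 all integral)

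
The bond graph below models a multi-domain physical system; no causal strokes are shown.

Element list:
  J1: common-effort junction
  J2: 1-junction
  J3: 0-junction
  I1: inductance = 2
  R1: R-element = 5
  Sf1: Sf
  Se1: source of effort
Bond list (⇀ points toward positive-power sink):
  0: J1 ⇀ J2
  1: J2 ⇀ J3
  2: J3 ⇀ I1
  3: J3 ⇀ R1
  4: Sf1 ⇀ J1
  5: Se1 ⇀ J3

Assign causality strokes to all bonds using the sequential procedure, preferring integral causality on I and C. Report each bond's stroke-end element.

bond 0 stroke→J1
bond 1 stroke→J2
bond 2 stroke→I1
bond 3 stroke→R1
bond 4 stroke→Sf1
bond 5 stroke→J3

bond 4 stroke at Sf1  (source Sf1 imposes f)
bond 5 stroke at J3  (source Se1 imposes e)
bond 0 stroke at J1  (J1: last free bond brings effort in)
bond 1 stroke at J2  (J2 flow already set via bond 0)
bond 2 stroke at I1  (J3 effort already set via bond 5)
bond 3 stroke at R1  (common-e at J3 fixed by 5)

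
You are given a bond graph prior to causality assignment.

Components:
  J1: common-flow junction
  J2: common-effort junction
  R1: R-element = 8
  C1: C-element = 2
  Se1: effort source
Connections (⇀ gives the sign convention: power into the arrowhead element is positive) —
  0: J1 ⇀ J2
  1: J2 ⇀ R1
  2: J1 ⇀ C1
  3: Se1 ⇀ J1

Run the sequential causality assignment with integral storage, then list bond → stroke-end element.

bond 0 stroke→J2
bond 1 stroke→R1
bond 2 stroke→J1
bond 3 stroke→J1

β3 stroke at J1  (Se1 (Se) sets effort on bond)
β2 stroke at J1  (C1 outputs effort q/C1)
β0 stroke at J2  (closing 1-jn rule on J1)
β1 stroke at R1  (J2: bond 0 brought effort, rest push out)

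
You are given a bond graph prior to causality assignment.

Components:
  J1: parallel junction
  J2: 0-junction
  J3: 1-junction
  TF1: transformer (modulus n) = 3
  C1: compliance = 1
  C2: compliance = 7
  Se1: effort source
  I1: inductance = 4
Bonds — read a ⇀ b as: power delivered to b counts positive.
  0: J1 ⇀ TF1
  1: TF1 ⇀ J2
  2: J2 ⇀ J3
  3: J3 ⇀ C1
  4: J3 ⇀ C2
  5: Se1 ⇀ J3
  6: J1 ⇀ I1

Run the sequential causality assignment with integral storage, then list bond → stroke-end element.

β5 stroke→J3  (source Se1 imposes e)
β3 stroke→J3  (C1 outputs effort q/C1)
β4 stroke→J3  (C2: C, integral causality)
β2 stroke→J2  (only one flow-in slot at J3)
β1 stroke→TF1  (J2: bond 2 brought effort, rest push out)
β0 stroke→J1  (TF TF1: opposite of bond 1)
β6 stroke→I1  (0-jn J1 has e-setter on 0)

β0 stroke at J1
β1 stroke at TF1
β2 stroke at J2
β3 stroke at J3
β4 stroke at J3
β5 stroke at J3
β6 stroke at I1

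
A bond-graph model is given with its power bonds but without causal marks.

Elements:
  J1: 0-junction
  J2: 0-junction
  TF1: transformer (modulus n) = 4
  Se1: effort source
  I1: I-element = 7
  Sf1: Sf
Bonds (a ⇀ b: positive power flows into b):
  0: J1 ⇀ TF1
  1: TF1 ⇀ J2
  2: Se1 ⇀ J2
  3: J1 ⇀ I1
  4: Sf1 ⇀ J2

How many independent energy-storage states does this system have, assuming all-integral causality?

1  (I1 all integral)

β2 stroke→J2  (Se1 (Se) sets effort on bond)
β4 stroke→Sf1  (Sf1 fixes flow; stroke at Sf1)
β1 stroke→TF1  (J2: bond 2 brought effort, rest push out)
β0 stroke→J1  (TF TF1: opposite of bond 1)
β3 stroke→I1  (0-jn J1 has e-setter on 0)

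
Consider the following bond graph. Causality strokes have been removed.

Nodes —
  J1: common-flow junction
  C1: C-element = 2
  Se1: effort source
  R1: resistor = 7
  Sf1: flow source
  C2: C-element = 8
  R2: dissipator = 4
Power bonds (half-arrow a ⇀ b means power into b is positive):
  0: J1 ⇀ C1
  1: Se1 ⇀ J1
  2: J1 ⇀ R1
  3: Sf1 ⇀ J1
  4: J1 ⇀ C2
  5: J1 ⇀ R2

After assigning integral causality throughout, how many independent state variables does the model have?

2  (C1, C2 all integral)

b1 |J1  (Se1 (Se) sets effort on bond)
b3 |Sf1  (Sf1 fixes flow; stroke at Sf1)
b0 |J1  (J1 flow already set via bond 3)
b2 |J1  (1-jn J1 has f-setter on 3)
b4 |J1  (1-jn J1 has f-setter on 3)
b5 |J1  (J1 flow already set via bond 3)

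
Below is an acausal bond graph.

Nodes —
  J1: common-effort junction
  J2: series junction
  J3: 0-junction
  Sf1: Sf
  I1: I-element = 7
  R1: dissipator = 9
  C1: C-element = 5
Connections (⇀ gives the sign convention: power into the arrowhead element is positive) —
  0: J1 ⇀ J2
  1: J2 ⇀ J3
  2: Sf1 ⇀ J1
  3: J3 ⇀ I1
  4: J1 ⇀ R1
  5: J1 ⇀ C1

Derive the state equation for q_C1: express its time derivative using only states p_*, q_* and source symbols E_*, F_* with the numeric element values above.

dq_C1/dt = F_Sf1 - p_I1/7 - q_C1/45

bond 2 stroke→Sf1  (source Sf1 imposes f)
bond 3 stroke→I1  (prefer integral on I1)
bond 1 stroke→J3  (J3 needs exactly one e-in)
bond 0 stroke→J2  (common-f at J2 fixed by 1)
bond 5 stroke→J1  (C1 integral (e out))
bond 4 stroke→R1  (0-jn J1 has e-setter on 5)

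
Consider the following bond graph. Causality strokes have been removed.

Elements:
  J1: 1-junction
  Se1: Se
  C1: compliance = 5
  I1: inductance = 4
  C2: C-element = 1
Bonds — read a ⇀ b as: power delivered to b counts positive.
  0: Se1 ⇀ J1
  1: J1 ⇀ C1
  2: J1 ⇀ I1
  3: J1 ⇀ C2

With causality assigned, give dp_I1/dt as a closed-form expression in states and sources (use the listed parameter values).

dp_I1/dt = E_Se1 - q_C1/5 - q_C2

b0 stroke→J1  (Se1: effort source, stroke at far end)
b1 stroke→J1  (C1 outputs effort q/C1)
b2 stroke→I1  (prefer integral on I1)
b3 stroke→J1  (common-f at J1 fixed by 2)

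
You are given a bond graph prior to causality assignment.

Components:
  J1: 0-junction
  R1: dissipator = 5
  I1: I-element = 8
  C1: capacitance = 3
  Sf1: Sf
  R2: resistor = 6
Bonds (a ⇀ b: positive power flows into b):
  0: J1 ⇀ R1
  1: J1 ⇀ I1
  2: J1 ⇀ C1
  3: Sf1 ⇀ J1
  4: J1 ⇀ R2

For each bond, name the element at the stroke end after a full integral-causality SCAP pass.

b0 |R1
b1 |I1
b2 |J1
b3 |Sf1
b4 |R2

β3 →Sf1  (Sf1: flow source, stroke at near end)
β1 →I1  (prefer integral on I1)
β2 →J1  (C1: C, integral causality)
β0 →R1  (0-jn J1 has e-setter on 2)
β4 →R2  (common-e at J1 fixed by 2)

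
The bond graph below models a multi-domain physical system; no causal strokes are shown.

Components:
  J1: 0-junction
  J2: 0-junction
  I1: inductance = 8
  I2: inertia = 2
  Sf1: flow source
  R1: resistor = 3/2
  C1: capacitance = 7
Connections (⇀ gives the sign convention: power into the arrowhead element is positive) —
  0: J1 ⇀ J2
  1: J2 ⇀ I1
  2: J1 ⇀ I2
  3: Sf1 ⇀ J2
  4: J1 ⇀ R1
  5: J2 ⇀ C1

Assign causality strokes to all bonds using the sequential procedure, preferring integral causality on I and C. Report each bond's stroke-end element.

bond 3 →Sf1  (Sf1 (Sf) sets flow on bond)
bond 1 →I1  (I1 integral (f out))
bond 2 →I2  (I2 outputs flow p/I2)
bond 5 →J2  (C1: C, integral causality)
bond 0 →J1  (J2 effort already set via bond 5)
bond 4 →R1  (common-e at J1 fixed by 0)

bond 0 stroke→J1
bond 1 stroke→I1
bond 2 stroke→I2
bond 3 stroke→Sf1
bond 4 stroke→R1
bond 5 stroke→J2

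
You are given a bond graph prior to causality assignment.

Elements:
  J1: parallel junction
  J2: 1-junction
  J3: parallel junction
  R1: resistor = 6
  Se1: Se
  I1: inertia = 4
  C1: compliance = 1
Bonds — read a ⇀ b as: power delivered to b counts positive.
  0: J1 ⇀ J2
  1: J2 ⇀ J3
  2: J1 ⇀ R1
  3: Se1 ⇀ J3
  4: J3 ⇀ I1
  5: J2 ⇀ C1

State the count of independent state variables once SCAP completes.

2  (C1, I1 all integral)

bond 3 stroke→J3  (Se1: effort source, stroke at far end)
bond 1 stroke→J2  (common-e at J3 fixed by 3)
bond 4 stroke→I1  (common-e at J3 fixed by 3)
bond 5 stroke→J2  (C1 outputs effort q/C1)
bond 0 stroke→J1  (J2 needs exactly one f-in)
bond 2 stroke→R1  (0-jn J1 has e-setter on 0)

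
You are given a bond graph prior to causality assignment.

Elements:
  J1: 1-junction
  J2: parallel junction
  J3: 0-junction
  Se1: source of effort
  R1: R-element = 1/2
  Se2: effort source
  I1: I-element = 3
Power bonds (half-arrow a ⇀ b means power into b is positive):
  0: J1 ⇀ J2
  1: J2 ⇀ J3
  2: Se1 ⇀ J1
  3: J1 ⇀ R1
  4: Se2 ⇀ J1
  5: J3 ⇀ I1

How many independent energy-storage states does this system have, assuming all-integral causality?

1  (I1 all integral)

bond 2 →J1  (Se1 fixes effort; stroke away)
bond 4 →J1  (Se2 fixes effort; stroke away)
bond 5 →I1  (I1 integral (f out))
bond 1 →J3  (closing 0-jn rule on J3)
bond 0 →J2  (closing 0-jn rule on J2)
bond 3 →J1  (common-f at J1 fixed by 0)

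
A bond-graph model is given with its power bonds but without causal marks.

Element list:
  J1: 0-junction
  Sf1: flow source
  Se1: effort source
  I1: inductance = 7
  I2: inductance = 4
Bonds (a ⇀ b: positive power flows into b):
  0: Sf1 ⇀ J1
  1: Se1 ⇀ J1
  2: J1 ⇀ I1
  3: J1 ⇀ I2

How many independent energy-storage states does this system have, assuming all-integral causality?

b0 stroke at Sf1  (Sf1 fixes flow; stroke at Sf1)
b1 stroke at J1  (source Se1 imposes e)
b2 stroke at I1  (J1 effort already set via bond 1)
b3 stroke at I2  (J1 effort already set via bond 1)

2  (I1, I2 all integral)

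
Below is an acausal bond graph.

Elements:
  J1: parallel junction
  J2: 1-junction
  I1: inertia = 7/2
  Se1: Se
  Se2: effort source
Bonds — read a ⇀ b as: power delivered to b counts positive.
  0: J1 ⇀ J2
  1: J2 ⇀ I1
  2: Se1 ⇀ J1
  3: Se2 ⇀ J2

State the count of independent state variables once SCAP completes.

1  (I1 all integral)

β2 |J1  (Se1 (Se) sets effort on bond)
β3 |J2  (Se2: effort source, stroke at far end)
β0 |J2  (0-jn J1 has e-setter on 2)
β1 |I1  (J2: last free bond brings flow in)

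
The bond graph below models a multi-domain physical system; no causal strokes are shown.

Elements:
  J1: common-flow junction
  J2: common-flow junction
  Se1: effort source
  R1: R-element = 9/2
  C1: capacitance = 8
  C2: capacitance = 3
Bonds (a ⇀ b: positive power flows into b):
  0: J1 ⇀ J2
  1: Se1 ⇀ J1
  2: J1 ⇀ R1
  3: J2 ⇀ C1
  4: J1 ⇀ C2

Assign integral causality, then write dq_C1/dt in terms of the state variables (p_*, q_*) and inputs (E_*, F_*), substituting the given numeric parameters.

dq_C1/dt = 2*E_Se1/9 - q_C1/36 - 2*q_C2/27

b1 stroke at J1  (Se1: effort source, stroke at far end)
b3 stroke at J2  (C1: C, integral causality)
b0 stroke at J1  (only one flow-in slot at J2)
b4 stroke at J1  (C2 integral (e out))
b2 stroke at R1  (J1: last free bond brings flow in)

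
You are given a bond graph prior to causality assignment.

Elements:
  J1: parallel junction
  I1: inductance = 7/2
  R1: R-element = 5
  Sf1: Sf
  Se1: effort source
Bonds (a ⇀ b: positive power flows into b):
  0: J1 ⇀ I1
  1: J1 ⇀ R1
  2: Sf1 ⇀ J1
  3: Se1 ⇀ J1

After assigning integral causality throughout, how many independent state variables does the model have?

bond 2 stroke at Sf1  (Sf1 fixes flow; stroke at Sf1)
bond 3 stroke at J1  (Se1: effort source, stroke at far end)
bond 0 stroke at I1  (common-e at J1 fixed by 3)
bond 1 stroke at R1  (J1 effort already set via bond 3)

1  (I1 all integral)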